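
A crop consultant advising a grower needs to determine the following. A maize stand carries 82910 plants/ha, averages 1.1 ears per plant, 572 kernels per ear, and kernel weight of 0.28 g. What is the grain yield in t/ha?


Y = density * ears * kernels * kw
  = 82910 * 1.1 * 572 * 0.28 g/ha
  = 14606752.16 g/ha
  = 14606.75 kg/ha = 14.61 t/ha


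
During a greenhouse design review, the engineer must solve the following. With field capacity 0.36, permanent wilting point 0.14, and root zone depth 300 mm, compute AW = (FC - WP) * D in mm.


AW = (FC - WP) * D
   = (0.36 - 0.14) * 300
   = 0.22 * 300
   = 66 mm


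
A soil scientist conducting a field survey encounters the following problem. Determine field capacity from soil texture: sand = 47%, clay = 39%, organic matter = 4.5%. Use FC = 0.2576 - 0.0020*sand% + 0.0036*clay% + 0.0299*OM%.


FC = 0.2576 - 0.0020*47 + 0.0036*39 + 0.0299*4.5
   = 0.2576 - 0.0940 + 0.1404 + 0.1346
   = 0.4386


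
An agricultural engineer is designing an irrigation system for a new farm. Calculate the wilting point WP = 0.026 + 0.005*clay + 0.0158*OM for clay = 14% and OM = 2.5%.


WP = 0.026 + 0.005*14 + 0.0158*2.5
   = 0.026 + 0.0700 + 0.0395
   = 0.1355


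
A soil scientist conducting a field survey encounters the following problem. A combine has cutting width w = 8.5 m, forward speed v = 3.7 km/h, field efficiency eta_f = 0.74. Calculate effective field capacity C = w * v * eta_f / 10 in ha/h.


C = w * v * eta_f / 10
  = 8.5 * 3.7 * 0.74 / 10
  = 23.27 / 10
  = 2.33 ha/h


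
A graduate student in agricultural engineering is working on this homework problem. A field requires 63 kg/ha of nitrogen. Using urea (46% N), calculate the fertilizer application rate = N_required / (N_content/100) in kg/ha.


Rate = N_required / (N_content / 100)
     = 63 / (46 / 100)
     = 63 / 0.46
     = 136.96 kg/ha


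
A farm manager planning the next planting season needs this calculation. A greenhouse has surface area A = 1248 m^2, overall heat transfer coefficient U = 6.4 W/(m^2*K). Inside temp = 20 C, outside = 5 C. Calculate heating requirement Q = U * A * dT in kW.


dT = 20 - (5) = 15 K
Q = U * A * dT
  = 6.4 * 1248 * 15
  = 119808 W = 119.81 kW


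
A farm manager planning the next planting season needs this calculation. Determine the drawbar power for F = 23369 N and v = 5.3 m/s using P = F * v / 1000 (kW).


P = F * v / 1000
  = 23369 * 5.3 / 1000
  = 123855.70 / 1000
  = 123.86 kW


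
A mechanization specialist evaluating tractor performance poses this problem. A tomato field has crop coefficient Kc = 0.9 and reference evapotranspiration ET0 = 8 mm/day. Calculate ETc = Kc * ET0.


ETc = Kc * ET0
    = 0.9 * 8
    = 7.20 mm/day


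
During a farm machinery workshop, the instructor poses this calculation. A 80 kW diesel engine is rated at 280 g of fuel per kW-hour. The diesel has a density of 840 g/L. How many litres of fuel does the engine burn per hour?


FC = P * BSFC / rho_fuel
   = 80 * 280 / 840
   = 22400 / 840
   = 26.67 L/h


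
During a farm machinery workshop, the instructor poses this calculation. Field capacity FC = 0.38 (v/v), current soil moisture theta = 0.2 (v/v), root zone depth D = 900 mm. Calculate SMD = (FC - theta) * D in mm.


SMD = (FC - theta) * D
    = (0.38 - 0.2) * 900
    = 0.180 * 900
    = 162 mm


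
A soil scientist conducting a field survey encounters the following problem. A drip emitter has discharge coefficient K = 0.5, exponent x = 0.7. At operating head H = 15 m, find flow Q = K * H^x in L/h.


Q = K * H^x
  = 0.5 * 15^0.7
  = 0.5 * 6.6568
  = 3.33 L/h


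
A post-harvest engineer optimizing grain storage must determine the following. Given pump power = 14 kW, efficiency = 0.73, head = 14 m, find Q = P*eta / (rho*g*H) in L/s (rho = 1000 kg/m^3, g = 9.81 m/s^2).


Q = (P * 1000 * eta) / (rho * g * H)
  = (14 * 1000 * 0.73) / (1000 * 9.81 * 14)
  = 10220 / 137340
  = 0.07441 m^3/s = 74.41 L/s


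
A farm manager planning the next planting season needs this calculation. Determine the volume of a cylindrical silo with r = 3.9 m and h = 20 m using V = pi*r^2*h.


V = pi * r^2 * h
  = pi * 3.9^2 * 20
  = pi * 15.21 * 20
  = 955.67 m^3


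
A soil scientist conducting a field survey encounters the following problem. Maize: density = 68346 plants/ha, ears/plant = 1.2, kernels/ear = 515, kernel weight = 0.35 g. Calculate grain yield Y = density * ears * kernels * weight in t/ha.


Y = density * ears * kernels * kw
  = 68346 * 1.2 * 515 * 0.35 g/ha
  = 14783239.80 g/ha
  = 14783.24 kg/ha = 14.78 t/ha


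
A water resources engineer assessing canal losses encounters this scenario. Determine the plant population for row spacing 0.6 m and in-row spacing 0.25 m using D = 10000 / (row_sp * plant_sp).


D = 10000 / (row_sp * plant_sp)
  = 10000 / (0.6 * 0.25)
  = 10000 / 0.1500
  = 66666.67 plants/ha


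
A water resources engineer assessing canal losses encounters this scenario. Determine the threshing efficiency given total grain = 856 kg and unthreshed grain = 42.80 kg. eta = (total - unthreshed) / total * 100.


eta = (total - unthreshed) / total * 100
    = (856 - 42.80) / 856 * 100
    = 813.20 / 856 * 100
    = 95%


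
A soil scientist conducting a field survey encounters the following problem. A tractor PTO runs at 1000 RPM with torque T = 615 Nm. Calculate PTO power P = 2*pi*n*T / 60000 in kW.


P = 2*pi*n*T / 60000
  = 2*pi * 1000 * 615 / 60000
  = 3864158.96 / 60000
  = 64.40 kW


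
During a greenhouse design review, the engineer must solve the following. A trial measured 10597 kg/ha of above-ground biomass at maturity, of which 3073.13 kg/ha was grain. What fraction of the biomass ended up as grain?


HI = grain_yield / biomass
   = 3073.13 / 10597
   = 0.29


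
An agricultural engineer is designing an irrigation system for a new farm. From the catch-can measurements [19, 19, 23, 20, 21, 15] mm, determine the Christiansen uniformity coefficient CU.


xbar = 117 / 6 = 19.500
sum|xi - xbar| = 11
CU = 100 * (1 - 11 / (6 * 19.500))
   = 100 * (1 - 0.0940)
   = 90.60%


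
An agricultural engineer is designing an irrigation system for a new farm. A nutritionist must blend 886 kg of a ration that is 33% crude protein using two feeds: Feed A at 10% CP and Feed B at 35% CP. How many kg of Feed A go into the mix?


parts_A = CP_b - target = 35 - 33 = 2
parts_B = target - CP_a = 33 - 10 = 23
total_parts = 2 + 23 = 25
Feed A = 886 * 2 / 25 = 70.88 kg
Feed B = 886 * 23 / 25 = 815.12 kg

70.88 kg


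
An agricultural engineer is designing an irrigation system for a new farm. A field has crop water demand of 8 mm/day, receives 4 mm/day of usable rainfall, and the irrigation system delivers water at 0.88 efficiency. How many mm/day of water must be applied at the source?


IWR = (ETc - Pe) / Ea
    = (8 - 4) / 0.88
    = 4 / 0.88
    = 4.55 mm/day


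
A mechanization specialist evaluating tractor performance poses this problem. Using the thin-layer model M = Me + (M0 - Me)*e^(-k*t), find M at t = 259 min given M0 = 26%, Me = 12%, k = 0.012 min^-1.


M = Me + (M0 - Me) * e^(-k*t)
  = 12 + (26 - 12) * e^(-0.012*259)
  = 12 + 14 * e^(-3.108)
  = 12 + 14 * 0.04469
  = 12 + 0.6257
  = 12.63%


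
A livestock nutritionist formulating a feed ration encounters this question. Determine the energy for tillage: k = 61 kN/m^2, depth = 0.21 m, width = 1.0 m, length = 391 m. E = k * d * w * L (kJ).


E = k * d * w * L
  = 61 * 0.21 * 1.0 * 391
  = 5008.71 kJ


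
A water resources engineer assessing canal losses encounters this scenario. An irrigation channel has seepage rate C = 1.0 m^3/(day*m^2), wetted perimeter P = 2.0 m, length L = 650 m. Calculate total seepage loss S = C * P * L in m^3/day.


S = C * P * L
  = 1.0 * 2.0 * 650
  = 1300 m^3/day


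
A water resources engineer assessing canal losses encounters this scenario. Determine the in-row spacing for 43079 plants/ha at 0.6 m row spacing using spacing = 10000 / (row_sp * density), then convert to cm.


spacing = 10000 / (row_sp * density)
        = 10000 / (0.6 * 43079)
        = 10000 / 25847.40
        = 0.38689 m = 38.69 cm


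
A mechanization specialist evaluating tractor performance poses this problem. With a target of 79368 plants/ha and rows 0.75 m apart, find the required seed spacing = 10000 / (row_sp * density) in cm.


spacing = 10000 / (row_sp * density)
        = 10000 / (0.75 * 79368)
        = 10000 / 59526
        = 0.16799 m = 16.80 cm


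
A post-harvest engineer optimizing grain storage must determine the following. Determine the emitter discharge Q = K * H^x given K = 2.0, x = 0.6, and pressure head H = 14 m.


Q = K * H^x
  = 2.0 * 14^0.6
  = 2.0 * 4.8717
  = 9.74 L/h


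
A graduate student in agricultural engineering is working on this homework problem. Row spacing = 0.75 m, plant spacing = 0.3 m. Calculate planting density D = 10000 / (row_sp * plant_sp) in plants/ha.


D = 10000 / (row_sp * plant_sp)
  = 10000 / (0.75 * 0.3)
  = 10000 / 0.2250
  = 44444.44 plants/ha


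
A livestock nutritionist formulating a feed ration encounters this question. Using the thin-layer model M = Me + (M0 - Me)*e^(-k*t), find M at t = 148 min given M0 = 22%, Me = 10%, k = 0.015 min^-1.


M = Me + (M0 - Me) * e^(-k*t)
  = 10 + (22 - 10) * e^(-0.015*148)
  = 10 + 12 * e^(-2.220)
  = 10 + 12 * 0.10861
  = 10 + 1.3033
  = 11.30%


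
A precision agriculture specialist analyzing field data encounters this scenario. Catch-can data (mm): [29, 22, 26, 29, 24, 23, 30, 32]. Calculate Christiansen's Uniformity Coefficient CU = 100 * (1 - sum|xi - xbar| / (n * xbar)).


xbar = 215 / 8 = 26.875
sum|xi - xbar| = 25
CU = 100 * (1 - 25 / (8 * 26.875))
   = 100 * (1 - 0.1163)
   = 88.37%


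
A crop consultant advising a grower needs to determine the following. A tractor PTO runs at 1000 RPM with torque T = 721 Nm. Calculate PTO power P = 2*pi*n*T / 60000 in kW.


P = 2*pi*n*T / 60000
  = 2*pi * 1000 * 721 / 60000
  = 4530176.61 / 60000
  = 75.50 kW


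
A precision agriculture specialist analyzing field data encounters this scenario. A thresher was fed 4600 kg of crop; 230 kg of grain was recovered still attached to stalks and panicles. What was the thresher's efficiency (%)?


eta = (total - unthreshed) / total * 100
    = (4600 - 230) / 4600 * 100
    = 4370 / 4600 * 100
    = 95%


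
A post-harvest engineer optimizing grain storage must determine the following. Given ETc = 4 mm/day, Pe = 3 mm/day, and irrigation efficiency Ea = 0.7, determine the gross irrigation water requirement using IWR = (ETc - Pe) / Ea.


IWR = (ETc - Pe) / Ea
    = (4 - 3) / 0.7
    = 1 / 0.7
    = 1.43 mm/day


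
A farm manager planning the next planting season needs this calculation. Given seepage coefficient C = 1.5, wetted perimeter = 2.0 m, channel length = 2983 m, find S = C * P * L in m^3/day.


S = C * P * L
  = 1.5 * 2.0 * 2983
  = 8949 m^3/day


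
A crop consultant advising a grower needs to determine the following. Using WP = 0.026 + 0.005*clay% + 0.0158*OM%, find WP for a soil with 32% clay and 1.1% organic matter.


WP = 0.026 + 0.005*32 + 0.0158*1.1
   = 0.026 + 0.1600 + 0.0174
   = 0.2034


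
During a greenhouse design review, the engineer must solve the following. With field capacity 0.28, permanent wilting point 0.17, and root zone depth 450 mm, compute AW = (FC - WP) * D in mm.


AW = (FC - WP) * D
   = (0.28 - 0.17) * 450
   = 0.11 * 450
   = 49.50 mm


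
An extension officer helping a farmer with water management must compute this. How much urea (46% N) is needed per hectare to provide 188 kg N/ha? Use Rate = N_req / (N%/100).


Rate = N_required / (N_content / 100)
     = 188 / (46 / 100)
     = 188 / 0.46
     = 408.70 kg/ha


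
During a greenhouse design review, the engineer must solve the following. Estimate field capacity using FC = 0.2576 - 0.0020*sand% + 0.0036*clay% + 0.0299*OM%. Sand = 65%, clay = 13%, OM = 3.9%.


FC = 0.2576 - 0.0020*65 + 0.0036*13 + 0.0299*3.9
   = 0.2576 - 0.1300 + 0.0468 + 0.1166
   = 0.2910


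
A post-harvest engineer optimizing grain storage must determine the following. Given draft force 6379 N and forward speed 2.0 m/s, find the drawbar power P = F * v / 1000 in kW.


P = F * v / 1000
  = 6379 * 2.0 / 1000
  = 12758 / 1000
  = 12.76 kW


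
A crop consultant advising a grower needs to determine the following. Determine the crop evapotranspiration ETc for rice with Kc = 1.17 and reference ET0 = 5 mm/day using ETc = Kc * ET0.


ETc = Kc * ET0
    = 1.17 * 5
    = 5.85 mm/day


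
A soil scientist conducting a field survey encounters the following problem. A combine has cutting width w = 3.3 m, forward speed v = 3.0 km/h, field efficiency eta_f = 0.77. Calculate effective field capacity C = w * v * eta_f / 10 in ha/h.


C = w * v * eta_f / 10
  = 3.3 * 3.0 * 0.77 / 10
  = 7.62 / 10
  = 0.76 ha/h


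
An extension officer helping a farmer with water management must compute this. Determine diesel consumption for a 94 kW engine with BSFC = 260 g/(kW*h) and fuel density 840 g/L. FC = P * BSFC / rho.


FC = P * BSFC / rho_fuel
   = 94 * 260 / 840
   = 24440 / 840
   = 29.10 L/h


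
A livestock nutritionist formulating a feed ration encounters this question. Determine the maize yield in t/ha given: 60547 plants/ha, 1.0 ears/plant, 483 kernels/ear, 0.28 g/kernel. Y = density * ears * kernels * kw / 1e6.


Y = density * ears * kernels * kw
  = 60547 * 1.0 * 483 * 0.28 g/ha
  = 8188376.28 g/ha
  = 8188.38 kg/ha = 8.19 t/ha


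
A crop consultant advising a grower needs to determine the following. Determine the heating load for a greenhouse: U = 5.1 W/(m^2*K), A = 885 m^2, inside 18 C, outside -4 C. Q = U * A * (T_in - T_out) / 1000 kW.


dT = 18 - (-4) = 22 K
Q = U * A * dT
  = 5.1 * 885 * 22
  = 99297 W = 99.30 kW


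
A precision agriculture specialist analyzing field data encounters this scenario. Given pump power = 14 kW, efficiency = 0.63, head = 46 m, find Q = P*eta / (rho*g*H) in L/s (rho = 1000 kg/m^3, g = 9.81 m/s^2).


Q = (P * 1000 * eta) / (rho * g * H)
  = (14 * 1000 * 0.63) / (1000 * 9.81 * 46)
  = 8820 / 451260
  = 0.01955 m^3/s = 19.55 L/s


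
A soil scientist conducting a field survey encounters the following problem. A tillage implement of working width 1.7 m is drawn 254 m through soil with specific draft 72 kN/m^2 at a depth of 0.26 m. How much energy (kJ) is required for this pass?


E = k * d * w * L
  = 72 * 0.26 * 1.7 * 254
  = 8083.30 kJ


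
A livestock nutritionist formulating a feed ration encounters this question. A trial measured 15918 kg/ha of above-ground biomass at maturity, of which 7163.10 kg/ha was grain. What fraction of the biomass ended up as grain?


HI = grain_yield / biomass
   = 7163.10 / 15918
   = 0.45


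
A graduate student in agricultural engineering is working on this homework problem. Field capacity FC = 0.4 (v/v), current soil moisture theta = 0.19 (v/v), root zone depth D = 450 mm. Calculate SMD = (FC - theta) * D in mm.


SMD = (FC - theta) * D
    = (0.4 - 0.19) * 450
    = 0.210 * 450
    = 94.50 mm


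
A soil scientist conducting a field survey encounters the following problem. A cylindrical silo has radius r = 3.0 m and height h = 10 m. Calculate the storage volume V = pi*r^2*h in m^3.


V = pi * r^2 * h
  = pi * 3.0^2 * 10
  = pi * 9 * 10
  = 282.74 m^3


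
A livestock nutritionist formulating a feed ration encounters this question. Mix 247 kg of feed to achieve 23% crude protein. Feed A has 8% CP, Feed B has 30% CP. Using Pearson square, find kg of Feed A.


parts_A = CP_b - target = 30 - 23 = 7
parts_B = target - CP_a = 23 - 8 = 15
total_parts = 7 + 15 = 22
Feed A = 247 * 7 / 22 = 78.59 kg
Feed B = 247 * 15 / 22 = 168.41 kg

78.59 kg


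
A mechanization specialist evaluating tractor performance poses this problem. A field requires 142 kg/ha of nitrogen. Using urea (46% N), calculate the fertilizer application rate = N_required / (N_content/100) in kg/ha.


Rate = N_required / (N_content / 100)
     = 142 / (46 / 100)
     = 142 / 0.46
     = 308.70 kg/ha


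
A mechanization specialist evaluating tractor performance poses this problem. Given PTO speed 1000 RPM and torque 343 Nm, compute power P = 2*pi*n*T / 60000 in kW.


P = 2*pi*n*T / 60000
  = 2*pi * 1000 * 343 / 60000
  = 2155132.56 / 60000
  = 35.92 kW


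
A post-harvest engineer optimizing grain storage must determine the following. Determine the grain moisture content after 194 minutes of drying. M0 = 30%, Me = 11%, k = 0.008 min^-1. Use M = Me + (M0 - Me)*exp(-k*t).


M = Me + (M0 - Me) * e^(-k*t)
  = 11 + (30 - 11) * e^(-0.008*194)
  = 11 + 19 * e^(-1.552)
  = 11 + 19 * 0.21182
  = 11 + 4.0247
  = 15.02%


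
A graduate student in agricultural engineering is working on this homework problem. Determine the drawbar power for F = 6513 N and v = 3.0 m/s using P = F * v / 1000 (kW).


P = F * v / 1000
  = 6513 * 3.0 / 1000
  = 19539 / 1000
  = 19.54 kW


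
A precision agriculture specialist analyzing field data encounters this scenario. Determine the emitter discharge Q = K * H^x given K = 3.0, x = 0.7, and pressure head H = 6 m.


Q = K * H^x
  = 3.0 * 6^0.7
  = 3.0 * 3.5051
  = 10.52 L/h


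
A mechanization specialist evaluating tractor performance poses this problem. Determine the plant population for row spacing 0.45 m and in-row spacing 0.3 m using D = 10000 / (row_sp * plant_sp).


D = 10000 / (row_sp * plant_sp)
  = 10000 / (0.45 * 0.3)
  = 10000 / 0.1350
  = 74074.07 plants/ha


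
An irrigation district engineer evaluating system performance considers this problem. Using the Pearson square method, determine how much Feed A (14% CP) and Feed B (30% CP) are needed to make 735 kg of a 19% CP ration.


parts_A = CP_b - target = 30 - 19 = 11
parts_B = target - CP_a = 19 - 14 = 5
total_parts = 11 + 5 = 16
Feed A = 735 * 11 / 16 = 505.31 kg
Feed B = 735 * 5 / 16 = 229.69 kg

505.31 kg


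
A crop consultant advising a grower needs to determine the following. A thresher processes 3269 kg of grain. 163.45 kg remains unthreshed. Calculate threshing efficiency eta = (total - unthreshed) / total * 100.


eta = (total - unthreshed) / total * 100
    = (3269 - 163.45) / 3269 * 100
    = 3105.55 / 3269 * 100
    = 95%


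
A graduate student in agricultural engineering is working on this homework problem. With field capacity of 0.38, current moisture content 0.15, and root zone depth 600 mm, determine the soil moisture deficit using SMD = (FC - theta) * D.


SMD = (FC - theta) * D
    = (0.38 - 0.15) * 600
    = 0.230 * 600
    = 138 mm


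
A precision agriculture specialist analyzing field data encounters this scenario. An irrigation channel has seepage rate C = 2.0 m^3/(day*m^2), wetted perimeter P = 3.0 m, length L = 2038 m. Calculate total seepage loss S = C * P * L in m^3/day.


S = C * P * L
  = 2.0 * 3.0 * 2038
  = 12228 m^3/day


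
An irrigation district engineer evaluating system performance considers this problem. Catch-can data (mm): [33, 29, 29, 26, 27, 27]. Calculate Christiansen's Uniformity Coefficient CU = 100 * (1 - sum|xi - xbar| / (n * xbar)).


xbar = 171 / 6 = 28.500
sum|xi - xbar| = 11
CU = 100 * (1 - 11 / (6 * 28.500))
   = 100 * (1 - 0.0643)
   = 93.57%


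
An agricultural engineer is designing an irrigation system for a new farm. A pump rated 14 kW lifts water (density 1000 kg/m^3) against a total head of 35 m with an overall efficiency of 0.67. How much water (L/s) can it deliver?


Q = (P * 1000 * eta) / (rho * g * H)
  = (14 * 1000 * 0.67) / (1000 * 9.81 * 35)
  = 9380 / 343350
  = 0.02732 m^3/s = 27.32 L/s


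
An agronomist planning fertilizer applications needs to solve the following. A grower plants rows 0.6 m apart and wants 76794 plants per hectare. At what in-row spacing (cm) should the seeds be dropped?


spacing = 10000 / (row_sp * density)
        = 10000 / (0.6 * 76794)
        = 10000 / 46076.40
        = 0.21703 m = 21.70 cm


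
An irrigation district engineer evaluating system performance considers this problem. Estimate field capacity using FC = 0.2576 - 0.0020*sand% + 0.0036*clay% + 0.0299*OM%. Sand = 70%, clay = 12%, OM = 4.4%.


FC = 0.2576 - 0.0020*70 + 0.0036*12 + 0.0299*4.4
   = 0.2576 - 0.1400 + 0.0432 + 0.1316
   = 0.2924


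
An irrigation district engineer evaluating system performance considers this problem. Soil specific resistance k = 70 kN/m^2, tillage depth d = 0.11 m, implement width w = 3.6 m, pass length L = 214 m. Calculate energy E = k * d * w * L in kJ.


E = k * d * w * L
  = 70 * 0.11 * 3.6 * 214
  = 5932.08 kJ


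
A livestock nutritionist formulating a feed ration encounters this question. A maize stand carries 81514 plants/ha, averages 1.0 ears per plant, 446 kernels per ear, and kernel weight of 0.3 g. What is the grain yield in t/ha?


Y = density * ears * kernels * kw
  = 81514 * 1.0 * 446 * 0.3 g/ha
  = 10906573.20 g/ha
  = 10906.57 kg/ha = 10.91 t/ha


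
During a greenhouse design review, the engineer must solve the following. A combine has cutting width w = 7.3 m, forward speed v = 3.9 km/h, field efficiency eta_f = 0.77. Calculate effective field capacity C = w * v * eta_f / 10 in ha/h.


C = w * v * eta_f / 10
  = 7.3 * 3.9 * 0.77 / 10
  = 21.92 / 10
  = 2.19 ha/h


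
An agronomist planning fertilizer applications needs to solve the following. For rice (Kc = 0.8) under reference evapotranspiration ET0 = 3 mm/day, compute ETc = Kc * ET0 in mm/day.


ETc = Kc * ET0
    = 0.8 * 3
    = 2.40 mm/day


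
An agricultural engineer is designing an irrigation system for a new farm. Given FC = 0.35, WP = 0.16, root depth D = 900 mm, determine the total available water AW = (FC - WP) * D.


AW = (FC - WP) * D
   = (0.35 - 0.16) * 900
   = 0.19 * 900
   = 171 mm


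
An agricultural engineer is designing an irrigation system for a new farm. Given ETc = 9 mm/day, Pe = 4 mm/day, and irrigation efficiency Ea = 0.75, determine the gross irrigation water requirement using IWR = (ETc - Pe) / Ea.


IWR = (ETc - Pe) / Ea
    = (9 - 4) / 0.75
    = 5 / 0.75
    = 6.67 mm/day


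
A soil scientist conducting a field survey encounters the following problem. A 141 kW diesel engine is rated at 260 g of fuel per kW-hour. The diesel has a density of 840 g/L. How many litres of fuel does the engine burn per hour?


FC = P * BSFC / rho_fuel
   = 141 * 260 / 840
   = 36660 / 840
   = 43.64 L/h


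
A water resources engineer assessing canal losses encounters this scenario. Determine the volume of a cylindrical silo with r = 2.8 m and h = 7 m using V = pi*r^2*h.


V = pi * r^2 * h
  = pi * 2.8^2 * 7
  = pi * 7.84 * 7
  = 172.41 m^3


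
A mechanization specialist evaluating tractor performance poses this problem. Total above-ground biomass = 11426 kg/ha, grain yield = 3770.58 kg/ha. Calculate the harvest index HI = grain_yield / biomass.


HI = grain_yield / biomass
   = 3770.58 / 11426
   = 0.33


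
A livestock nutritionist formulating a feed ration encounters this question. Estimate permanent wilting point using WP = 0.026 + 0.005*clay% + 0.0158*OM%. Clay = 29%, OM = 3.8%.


WP = 0.026 + 0.005*29 + 0.0158*3.8
   = 0.026 + 0.1450 + 0.0600
   = 0.2310


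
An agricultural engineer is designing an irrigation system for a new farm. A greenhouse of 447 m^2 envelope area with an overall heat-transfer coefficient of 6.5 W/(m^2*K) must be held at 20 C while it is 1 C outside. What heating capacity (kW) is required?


dT = 20 - (1) = 19 K
Q = U * A * dT
  = 6.5 * 447 * 19
  = 55204.50 W = 55.20 kW


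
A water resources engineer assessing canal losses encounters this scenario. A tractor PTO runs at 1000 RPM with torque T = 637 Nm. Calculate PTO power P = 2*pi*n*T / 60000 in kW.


P = 2*pi*n*T / 60000
  = 2*pi * 1000 * 637 / 60000
  = 4002389.04 / 60000
  = 66.71 kW


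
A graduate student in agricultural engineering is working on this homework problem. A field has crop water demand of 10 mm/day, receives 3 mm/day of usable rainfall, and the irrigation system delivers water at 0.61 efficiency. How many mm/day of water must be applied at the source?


IWR = (ETc - Pe) / Ea
    = (10 - 3) / 0.61
    = 7 / 0.61
    = 11.48 mm/day


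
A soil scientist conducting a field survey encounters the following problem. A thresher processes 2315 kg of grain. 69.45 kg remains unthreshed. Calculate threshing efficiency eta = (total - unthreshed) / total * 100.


eta = (total - unthreshed) / total * 100
    = (2315 - 69.45) / 2315 * 100
    = 2245.55 / 2315 * 100
    = 97%


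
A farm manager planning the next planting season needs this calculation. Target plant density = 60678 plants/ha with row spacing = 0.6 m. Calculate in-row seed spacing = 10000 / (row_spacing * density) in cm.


spacing = 10000 / (row_sp * density)
        = 10000 / (0.6 * 60678)
        = 10000 / 36406.80
        = 0.27467 m = 27.47 cm


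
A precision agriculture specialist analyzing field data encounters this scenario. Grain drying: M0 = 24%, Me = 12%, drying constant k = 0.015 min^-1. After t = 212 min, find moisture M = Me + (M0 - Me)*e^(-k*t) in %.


M = Me + (M0 - Me) * e^(-k*t)
  = 12 + (24 - 12) * e^(-0.015*212)
  = 12 + 12 * e^(-3.180)
  = 12 + 12 * 0.04159
  = 12 + 0.4990
  = 12.50%


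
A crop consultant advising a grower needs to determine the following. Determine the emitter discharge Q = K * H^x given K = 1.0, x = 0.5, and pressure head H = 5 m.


Q = K * H^x
  = 1.0 * 5^0.5
  = 1.0 * 2.2361
  = 2.24 L/h


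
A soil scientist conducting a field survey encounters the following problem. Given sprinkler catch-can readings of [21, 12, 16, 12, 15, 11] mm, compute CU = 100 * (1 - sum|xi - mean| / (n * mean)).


xbar = 87 / 6 = 14.500
sum|xi - xbar| = 17
CU = 100 * (1 - 17 / (6 * 14.500))
   = 100 * (1 - 0.1954)
   = 80.46%


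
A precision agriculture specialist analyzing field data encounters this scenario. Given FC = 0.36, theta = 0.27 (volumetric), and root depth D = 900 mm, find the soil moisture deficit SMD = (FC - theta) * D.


SMD = (FC - theta) * D
    = (0.36 - 0.27) * 900
    = 0.090 * 900
    = 81 mm


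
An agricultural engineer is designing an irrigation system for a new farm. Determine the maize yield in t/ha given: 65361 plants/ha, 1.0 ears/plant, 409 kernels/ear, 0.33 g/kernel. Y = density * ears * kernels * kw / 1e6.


Y = density * ears * kernels * kw
  = 65361 * 1.0 * 409 * 0.33 g/ha
  = 8821774.17 g/ha
  = 8821.77 kg/ha = 8.82 t/ha


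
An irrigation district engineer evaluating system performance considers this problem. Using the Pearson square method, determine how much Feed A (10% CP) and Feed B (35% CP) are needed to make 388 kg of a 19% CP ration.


parts_A = CP_b - target = 35 - 19 = 16
parts_B = target - CP_a = 19 - 10 = 9
total_parts = 16 + 9 = 25
Feed A = 388 * 16 / 25 = 248.32 kg
Feed B = 388 * 9 / 25 = 139.68 kg

248.32 kg


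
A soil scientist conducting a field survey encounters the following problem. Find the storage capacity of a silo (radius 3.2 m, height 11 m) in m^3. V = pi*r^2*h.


V = pi * r^2 * h
  = pi * 3.2^2 * 11
  = pi * 10.24 * 11
  = 353.87 m^3


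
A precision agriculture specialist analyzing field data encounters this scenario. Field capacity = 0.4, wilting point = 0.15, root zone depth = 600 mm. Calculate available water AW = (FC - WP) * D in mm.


AW = (FC - WP) * D
   = (0.4 - 0.15) * 600
   = 0.25 * 600
   = 150 mm


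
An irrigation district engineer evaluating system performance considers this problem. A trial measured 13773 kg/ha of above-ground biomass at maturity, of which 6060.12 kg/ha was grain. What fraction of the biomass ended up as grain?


HI = grain_yield / biomass
   = 6060.12 / 13773
   = 0.44


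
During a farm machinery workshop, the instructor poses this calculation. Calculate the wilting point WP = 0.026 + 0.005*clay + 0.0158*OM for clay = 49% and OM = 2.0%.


WP = 0.026 + 0.005*49 + 0.0158*2.0
   = 0.026 + 0.2450 + 0.0316
   = 0.3026


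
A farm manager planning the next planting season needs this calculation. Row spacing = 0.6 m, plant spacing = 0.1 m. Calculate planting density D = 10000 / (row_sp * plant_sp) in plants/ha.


D = 10000 / (row_sp * plant_sp)
  = 10000 / (0.6 * 0.1)
  = 10000 / 0.0600
  = 166666.67 plants/ha


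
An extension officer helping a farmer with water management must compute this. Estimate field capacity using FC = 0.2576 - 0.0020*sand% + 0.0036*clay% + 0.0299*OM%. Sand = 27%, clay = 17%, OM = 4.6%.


FC = 0.2576 - 0.0020*27 + 0.0036*17 + 0.0299*4.6
   = 0.2576 - 0.0540 + 0.0612 + 0.1375
   = 0.4023


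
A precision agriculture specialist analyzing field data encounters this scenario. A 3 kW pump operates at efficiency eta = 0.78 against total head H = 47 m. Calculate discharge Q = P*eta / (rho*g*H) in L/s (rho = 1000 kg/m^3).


Q = (P * 1000 * eta) / (rho * g * H)
  = (3 * 1000 * 0.78) / (1000 * 9.81 * 47)
  = 2340 / 461070
  = 0.00508 m^3/s = 5.08 L/s


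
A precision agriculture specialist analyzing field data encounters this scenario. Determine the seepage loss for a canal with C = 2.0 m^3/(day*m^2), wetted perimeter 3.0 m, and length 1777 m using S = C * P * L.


S = C * P * L
  = 2.0 * 3.0 * 1777
  = 10662 m^3/day


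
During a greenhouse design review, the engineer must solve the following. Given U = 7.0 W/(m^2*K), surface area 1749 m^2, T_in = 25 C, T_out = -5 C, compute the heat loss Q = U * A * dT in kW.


dT = 25 - (-5) = 30 K
Q = U * A * dT
  = 7.0 * 1749 * 30
  = 367290 W = 367.29 kW


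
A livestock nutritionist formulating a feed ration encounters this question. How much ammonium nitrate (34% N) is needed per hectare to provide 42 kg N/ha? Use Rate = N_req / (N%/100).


Rate = N_required / (N_content / 100)
     = 42 / (34 / 100)
     = 42 / 0.34
     = 123.53 kg/ha


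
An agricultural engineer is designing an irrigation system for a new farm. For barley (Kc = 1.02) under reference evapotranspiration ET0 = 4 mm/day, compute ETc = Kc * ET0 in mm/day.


ETc = Kc * ET0
    = 1.02 * 4
    = 4.08 mm/day


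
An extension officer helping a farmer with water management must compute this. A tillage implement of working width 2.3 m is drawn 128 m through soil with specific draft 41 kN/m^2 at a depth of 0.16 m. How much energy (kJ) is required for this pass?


E = k * d * w * L
  = 41 * 0.16 * 2.3 * 128
  = 1931.26 kJ


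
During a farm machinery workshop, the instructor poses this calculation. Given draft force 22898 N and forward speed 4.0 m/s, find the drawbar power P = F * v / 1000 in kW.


P = F * v / 1000
  = 22898 * 4.0 / 1000
  = 91592 / 1000
  = 91.59 kW


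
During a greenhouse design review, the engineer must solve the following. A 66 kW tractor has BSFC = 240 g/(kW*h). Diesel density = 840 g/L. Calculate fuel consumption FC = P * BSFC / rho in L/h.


FC = P * BSFC / rho_fuel
   = 66 * 240 / 840
   = 15840 / 840
   = 18.86 L/h


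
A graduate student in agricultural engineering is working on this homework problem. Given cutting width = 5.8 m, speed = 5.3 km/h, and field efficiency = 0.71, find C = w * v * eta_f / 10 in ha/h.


C = w * v * eta_f / 10
  = 5.8 * 5.3 * 0.71 / 10
  = 21.83 / 10
  = 2.18 ha/h


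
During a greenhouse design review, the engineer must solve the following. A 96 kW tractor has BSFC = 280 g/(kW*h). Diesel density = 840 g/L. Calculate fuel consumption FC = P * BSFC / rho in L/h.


FC = P * BSFC / rho_fuel
   = 96 * 280 / 840
   = 26880 / 840
   = 32 L/h


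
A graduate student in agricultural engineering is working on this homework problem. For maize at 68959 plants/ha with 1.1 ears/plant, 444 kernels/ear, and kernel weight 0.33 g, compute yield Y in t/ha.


Y = density * ears * kernels * kw
  = 68959 * 1.1 * 444 * 0.33 g/ha
  = 11114259.95 g/ha
  = 11114.26 kg/ha = 11.11 t/ha


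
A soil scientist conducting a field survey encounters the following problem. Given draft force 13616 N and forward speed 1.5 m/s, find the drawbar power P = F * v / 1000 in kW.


P = F * v / 1000
  = 13616 * 1.5 / 1000
  = 20424 / 1000
  = 20.42 kW


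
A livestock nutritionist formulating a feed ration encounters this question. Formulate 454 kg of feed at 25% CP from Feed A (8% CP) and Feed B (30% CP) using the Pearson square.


parts_A = CP_b - target = 30 - 25 = 5
parts_B = target - CP_a = 25 - 8 = 17
total_parts = 5 + 17 = 22
Feed A = 454 * 5 / 22 = 103.18 kg
Feed B = 454 * 17 / 22 = 350.82 kg

103.18 kg


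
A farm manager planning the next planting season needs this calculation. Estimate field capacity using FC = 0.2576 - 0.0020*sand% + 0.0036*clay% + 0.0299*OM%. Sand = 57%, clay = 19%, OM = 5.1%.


FC = 0.2576 - 0.0020*57 + 0.0036*19 + 0.0299*5.1
   = 0.2576 - 0.1140 + 0.0684 + 0.1525
   = 0.3645


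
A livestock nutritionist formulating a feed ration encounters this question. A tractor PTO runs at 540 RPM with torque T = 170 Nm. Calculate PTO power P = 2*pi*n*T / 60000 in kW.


P = 2*pi*n*T / 60000
  = 2*pi * 540 * 170 / 60000
  = 576796.41 / 60000
  = 9.61 kW


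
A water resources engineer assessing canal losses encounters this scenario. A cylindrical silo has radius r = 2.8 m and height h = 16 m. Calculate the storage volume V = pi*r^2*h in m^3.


V = pi * r^2 * h
  = pi * 2.8^2 * 16
  = pi * 7.84 * 16
  = 394.08 m^3


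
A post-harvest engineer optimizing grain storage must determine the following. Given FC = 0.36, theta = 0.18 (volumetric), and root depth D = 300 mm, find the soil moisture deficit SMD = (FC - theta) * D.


SMD = (FC - theta) * D
    = (0.36 - 0.18) * 300
    = 0.180 * 300
    = 54 mm


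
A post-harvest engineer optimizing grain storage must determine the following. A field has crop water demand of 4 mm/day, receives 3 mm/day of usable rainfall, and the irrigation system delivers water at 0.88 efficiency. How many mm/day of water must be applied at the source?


IWR = (ETc - Pe) / Ea
    = (4 - 3) / 0.88
    = 1 / 0.88
    = 1.14 mm/day


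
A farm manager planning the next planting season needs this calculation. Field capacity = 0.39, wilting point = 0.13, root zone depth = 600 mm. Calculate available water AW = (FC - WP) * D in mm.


AW = (FC - WP) * D
   = (0.39 - 0.13) * 600
   = 0.26 * 600
   = 156 mm


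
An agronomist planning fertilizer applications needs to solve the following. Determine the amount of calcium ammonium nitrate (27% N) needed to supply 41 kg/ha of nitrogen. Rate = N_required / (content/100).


Rate = N_required / (N_content / 100)
     = 41 / (27 / 100)
     = 41 / 0.27
     = 151.85 kg/ha


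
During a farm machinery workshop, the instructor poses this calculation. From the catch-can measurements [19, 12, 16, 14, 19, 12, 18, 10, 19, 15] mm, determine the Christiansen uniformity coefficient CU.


xbar = 154 / 10 = 15.400
sum|xi - xbar| = 28
CU = 100 * (1 - 28 / (10 * 15.400))
   = 100 * (1 - 0.1818)
   = 81.82%


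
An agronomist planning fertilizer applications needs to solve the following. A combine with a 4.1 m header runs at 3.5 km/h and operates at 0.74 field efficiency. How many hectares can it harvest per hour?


C = w * v * eta_f / 10
  = 4.1 * 3.5 * 0.74 / 10
  = 10.62 / 10
  = 1.06 ha/h


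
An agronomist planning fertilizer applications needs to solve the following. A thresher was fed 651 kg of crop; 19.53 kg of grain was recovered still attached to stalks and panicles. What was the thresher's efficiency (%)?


eta = (total - unthreshed) / total * 100
    = (651 - 19.53) / 651 * 100
    = 631.47 / 651 * 100
    = 97%


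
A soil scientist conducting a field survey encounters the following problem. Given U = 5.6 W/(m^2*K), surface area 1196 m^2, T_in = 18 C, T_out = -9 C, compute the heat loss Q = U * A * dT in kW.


dT = 18 - (-9) = 27 K
Q = U * A * dT
  = 5.6 * 1196 * 27
  = 180835.20 W = 180.84 kW


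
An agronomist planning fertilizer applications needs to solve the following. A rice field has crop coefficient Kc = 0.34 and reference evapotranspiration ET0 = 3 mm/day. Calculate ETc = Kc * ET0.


ETc = Kc * ET0
    = 0.34 * 3
    = 1.02 mm/day


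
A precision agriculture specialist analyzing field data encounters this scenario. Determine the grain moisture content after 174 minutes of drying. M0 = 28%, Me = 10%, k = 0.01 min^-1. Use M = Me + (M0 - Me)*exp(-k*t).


M = Me + (M0 - Me) * e^(-k*t)
  = 10 + (28 - 10) * e^(-0.01*174)
  = 10 + 18 * e^(-1.740)
  = 10 + 18 * 0.17552
  = 10 + 3.1594
  = 13.16%


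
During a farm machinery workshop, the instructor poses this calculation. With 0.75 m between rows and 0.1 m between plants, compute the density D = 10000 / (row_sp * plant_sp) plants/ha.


D = 10000 / (row_sp * plant_sp)
  = 10000 / (0.75 * 0.1)
  = 10000 / 0.0750
  = 133333.33 plants/ha


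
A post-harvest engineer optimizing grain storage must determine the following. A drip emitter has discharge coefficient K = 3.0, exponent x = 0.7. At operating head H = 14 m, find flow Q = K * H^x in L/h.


Q = K * H^x
  = 3.0 * 14^0.7
  = 3.0 * 6.3429
  = 19.03 L/h


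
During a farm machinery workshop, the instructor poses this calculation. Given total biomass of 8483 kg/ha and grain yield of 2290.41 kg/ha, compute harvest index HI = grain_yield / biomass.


HI = grain_yield / biomass
   = 2290.41 / 8483
   = 0.27


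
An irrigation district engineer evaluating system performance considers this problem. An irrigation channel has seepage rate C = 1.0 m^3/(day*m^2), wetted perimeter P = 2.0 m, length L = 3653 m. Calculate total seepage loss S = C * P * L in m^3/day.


S = C * P * L
  = 1.0 * 2.0 * 3653
  = 7306 m^3/day


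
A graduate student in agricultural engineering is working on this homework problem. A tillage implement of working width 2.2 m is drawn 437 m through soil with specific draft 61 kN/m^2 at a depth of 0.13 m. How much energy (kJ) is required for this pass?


E = k * d * w * L
  = 61 * 0.13 * 2.2 * 437
  = 7623.90 kJ


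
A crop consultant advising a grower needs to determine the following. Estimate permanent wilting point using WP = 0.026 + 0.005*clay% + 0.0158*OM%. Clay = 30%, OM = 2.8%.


WP = 0.026 + 0.005*30 + 0.0158*2.8
   = 0.026 + 0.1500 + 0.0442
   = 0.2202


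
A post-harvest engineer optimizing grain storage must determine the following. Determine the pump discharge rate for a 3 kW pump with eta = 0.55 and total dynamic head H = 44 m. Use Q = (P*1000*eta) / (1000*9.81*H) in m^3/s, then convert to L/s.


Q = (P * 1000 * eta) / (rho * g * H)
  = (3 * 1000 * 0.55) / (1000 * 9.81 * 44)
  = 1650 / 431640
  = 0.00382 m^3/s = 3.82 L/s


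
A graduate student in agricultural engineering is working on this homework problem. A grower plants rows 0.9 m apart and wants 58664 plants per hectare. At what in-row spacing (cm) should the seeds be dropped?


spacing = 10000 / (row_sp * density)
        = 10000 / (0.9 * 58664)
        = 10000 / 52797.60
        = 0.18940 m = 18.94 cm


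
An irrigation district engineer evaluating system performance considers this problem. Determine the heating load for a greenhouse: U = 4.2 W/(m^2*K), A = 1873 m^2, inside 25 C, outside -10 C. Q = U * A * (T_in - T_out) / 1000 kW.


dT = 25 - (-10) = 35 K
Q = U * A * dT
  = 4.2 * 1873 * 35
  = 275331 W = 275.33 kW


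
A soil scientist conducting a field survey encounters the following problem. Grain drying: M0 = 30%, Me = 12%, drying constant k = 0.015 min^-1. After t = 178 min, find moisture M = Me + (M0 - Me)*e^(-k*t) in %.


M = Me + (M0 - Me) * e^(-k*t)
  = 12 + (30 - 12) * e^(-0.015*178)
  = 12 + 18 * e^(-2.670)
  = 12 + 18 * 0.06925
  = 12 + 1.2465
  = 13.25%


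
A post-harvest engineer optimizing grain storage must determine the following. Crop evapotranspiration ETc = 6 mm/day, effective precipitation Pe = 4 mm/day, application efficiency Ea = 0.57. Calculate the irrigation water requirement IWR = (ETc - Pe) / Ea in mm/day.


IWR = (ETc - Pe) / Ea
    = (6 - 4) / 0.57
    = 2 / 0.57
    = 3.51 mm/day
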